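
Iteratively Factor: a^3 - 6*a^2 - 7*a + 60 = (a + 3)*(a^2 - 9*a + 20) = (a - 5)*(a + 3)*(a - 4)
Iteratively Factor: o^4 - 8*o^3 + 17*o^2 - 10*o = (o - 5)*(o^3 - 3*o^2 + 2*o) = (o - 5)*(o - 2)*(o^2 - o) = (o - 5)*(o - 2)*(o - 1)*(o)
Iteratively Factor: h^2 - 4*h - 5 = (h - 5)*(h + 1)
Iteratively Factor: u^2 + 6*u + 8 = (u + 2)*(u + 4)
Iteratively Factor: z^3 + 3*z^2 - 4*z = (z - 1)*(z^2 + 4*z) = (z - 1)*(z + 4)*(z)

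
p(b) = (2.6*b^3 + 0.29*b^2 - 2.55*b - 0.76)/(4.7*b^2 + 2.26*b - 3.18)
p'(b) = (-9.4*b - 2.26)*(2.6*b^3 + 0.29*b^2 - 2.55*b - 0.76)/(4.7*b^2 + 2.26*b - 3.18)^2 + (7.8*b^2 + 0.58*b - 2.55)/(4.7*b^2 + 2.26*b - 3.18) = (12.22*b^4 + 11.752*b^3 - 12.1636*b^2 + 5.2996*b + 9.8266)/(22.09*b^4 + 21.244*b^3 - 24.7844*b^2 - 14.3736*b + 10.1124)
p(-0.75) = -0.10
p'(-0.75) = -0.42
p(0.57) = 4.49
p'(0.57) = 92.91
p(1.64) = 0.55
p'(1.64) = 0.73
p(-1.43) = -1.29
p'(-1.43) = -0.58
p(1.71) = 0.60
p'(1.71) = 0.70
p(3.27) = 1.56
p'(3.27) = 0.57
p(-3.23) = -2.00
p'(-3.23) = 0.54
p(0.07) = 0.31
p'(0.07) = 1.13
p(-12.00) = -6.84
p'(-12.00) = 0.55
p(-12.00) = -6.84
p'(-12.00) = 0.55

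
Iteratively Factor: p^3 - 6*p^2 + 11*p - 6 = (p - 2)*(p^2 - 4*p + 3) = (p - 2)*(p - 1)*(p - 3)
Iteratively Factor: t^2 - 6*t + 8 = (t - 2)*(t - 4)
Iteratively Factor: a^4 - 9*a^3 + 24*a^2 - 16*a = (a - 4)*(a^3 - 5*a^2 + 4*a) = (a - 4)*(a - 1)*(a^2 - 4*a) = (a - 4)^2*(a - 1)*(a)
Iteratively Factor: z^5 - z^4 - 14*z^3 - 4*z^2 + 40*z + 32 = (z + 1)*(z^4 - 2*z^3 - 12*z^2 + 8*z + 32) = (z + 1)*(z + 2)*(z^3 - 4*z^2 - 4*z + 16) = (z - 4)*(z + 1)*(z + 2)*(z^2 - 4) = (z - 4)*(z - 2)*(z + 1)*(z + 2)*(z + 2)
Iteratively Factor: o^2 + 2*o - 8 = (o - 2)*(o + 4)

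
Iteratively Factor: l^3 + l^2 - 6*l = (l + 3)*(l^2 - 2*l) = l*(l + 3)*(l - 2)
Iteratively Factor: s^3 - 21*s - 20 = (s + 4)*(s^2 - 4*s - 5) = (s + 1)*(s + 4)*(s - 5)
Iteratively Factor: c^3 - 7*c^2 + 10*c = (c)*(c^2 - 7*c + 10) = c*(c - 2)*(c - 5)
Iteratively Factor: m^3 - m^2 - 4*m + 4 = (m - 2)*(m^2 + m - 2) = (m - 2)*(m + 2)*(m - 1)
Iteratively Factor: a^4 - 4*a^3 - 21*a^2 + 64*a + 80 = (a + 1)*(a^3 - 5*a^2 - 16*a + 80) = (a - 5)*(a + 1)*(a^2 - 16) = (a - 5)*(a + 1)*(a + 4)*(a - 4)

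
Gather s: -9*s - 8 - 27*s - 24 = -36*s - 32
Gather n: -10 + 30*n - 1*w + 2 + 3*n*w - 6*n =n*(3*w + 24) - w - 8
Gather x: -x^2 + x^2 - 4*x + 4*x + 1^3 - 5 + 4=0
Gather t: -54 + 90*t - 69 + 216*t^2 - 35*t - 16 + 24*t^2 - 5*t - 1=240*t^2 + 50*t - 140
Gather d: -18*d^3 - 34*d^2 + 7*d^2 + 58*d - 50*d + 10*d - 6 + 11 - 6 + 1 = -18*d^3 - 27*d^2 + 18*d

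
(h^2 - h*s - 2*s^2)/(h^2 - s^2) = (-h + 2*s)/(-h + s)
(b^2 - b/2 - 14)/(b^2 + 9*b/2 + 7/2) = (b - 4)/(b + 1)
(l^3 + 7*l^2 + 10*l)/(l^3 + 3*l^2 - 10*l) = (l + 2)/(l - 2)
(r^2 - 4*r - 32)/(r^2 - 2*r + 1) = (r^2 - 4*r - 32)/(r^2 - 2*r + 1)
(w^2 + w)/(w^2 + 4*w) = (w + 1)/(w + 4)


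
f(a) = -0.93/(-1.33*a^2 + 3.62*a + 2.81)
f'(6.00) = -0.02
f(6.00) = 0.04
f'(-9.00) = 0.00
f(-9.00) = 0.01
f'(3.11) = -2.98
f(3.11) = -0.77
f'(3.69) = -1.53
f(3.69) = 0.48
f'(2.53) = -0.24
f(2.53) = -0.27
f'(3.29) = -45.53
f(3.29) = -2.87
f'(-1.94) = 0.10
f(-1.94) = 0.10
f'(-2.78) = 0.03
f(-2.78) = 0.05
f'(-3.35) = 0.02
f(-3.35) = 0.04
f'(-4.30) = 0.01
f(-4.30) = 0.02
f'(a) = -0.93*(2.66*a - 3.62)/(-1.33*a^2 + 3.62*a + 2.81)^2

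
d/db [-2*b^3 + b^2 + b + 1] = -6*b^2 + 2*b + 1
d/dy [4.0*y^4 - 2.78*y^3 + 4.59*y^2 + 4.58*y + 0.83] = 16.0*y^3 - 8.34*y^2 + 9.18*y + 4.58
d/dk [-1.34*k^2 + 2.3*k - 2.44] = 2.3 - 2.68*k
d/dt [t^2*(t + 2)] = t*(3*t + 4)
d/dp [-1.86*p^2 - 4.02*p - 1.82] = -3.72*p - 4.02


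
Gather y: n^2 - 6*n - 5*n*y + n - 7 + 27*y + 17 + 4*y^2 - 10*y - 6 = n^2 - 5*n + 4*y^2 + y*(17 - 5*n) + 4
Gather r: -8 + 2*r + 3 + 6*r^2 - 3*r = 6*r^2 - r - 5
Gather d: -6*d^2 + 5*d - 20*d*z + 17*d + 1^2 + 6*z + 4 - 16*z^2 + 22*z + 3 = -6*d^2 + d*(22 - 20*z) - 16*z^2 + 28*z + 8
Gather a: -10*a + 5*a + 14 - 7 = 7 - 5*a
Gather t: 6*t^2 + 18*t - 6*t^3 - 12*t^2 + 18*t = -6*t^3 - 6*t^2 + 36*t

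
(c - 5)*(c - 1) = c^2 - 6*c + 5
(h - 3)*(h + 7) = h^2 + 4*h - 21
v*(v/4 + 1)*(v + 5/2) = v^3/4 + 13*v^2/8 + 5*v/2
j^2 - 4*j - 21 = (j - 7)*(j + 3)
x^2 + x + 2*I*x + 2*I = (x + 1)*(x + 2*I)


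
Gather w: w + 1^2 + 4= w + 5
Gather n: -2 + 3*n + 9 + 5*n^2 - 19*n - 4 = 5*n^2 - 16*n + 3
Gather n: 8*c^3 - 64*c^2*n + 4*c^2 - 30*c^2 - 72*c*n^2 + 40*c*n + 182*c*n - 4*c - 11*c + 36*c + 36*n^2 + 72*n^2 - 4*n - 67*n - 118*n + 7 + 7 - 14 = 8*c^3 - 26*c^2 + 21*c + n^2*(108 - 72*c) + n*(-64*c^2 + 222*c - 189)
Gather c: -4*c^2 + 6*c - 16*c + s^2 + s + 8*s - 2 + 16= -4*c^2 - 10*c + s^2 + 9*s + 14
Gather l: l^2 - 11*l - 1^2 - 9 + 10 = l^2 - 11*l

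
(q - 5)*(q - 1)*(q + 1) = q^3 - 5*q^2 - q + 5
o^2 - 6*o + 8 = (o - 4)*(o - 2)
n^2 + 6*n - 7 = (n - 1)*(n + 7)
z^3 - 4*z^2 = z^2*(z - 4)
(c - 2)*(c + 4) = c^2 + 2*c - 8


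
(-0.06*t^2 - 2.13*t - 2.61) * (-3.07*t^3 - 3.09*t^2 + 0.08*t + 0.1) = 0.1842*t^5 + 6.7245*t^4 + 14.5896*t^3 + 7.8885*t^2 - 0.4218*t - 0.261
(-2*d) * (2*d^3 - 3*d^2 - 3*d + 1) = -4*d^4 + 6*d^3 + 6*d^2 - 2*d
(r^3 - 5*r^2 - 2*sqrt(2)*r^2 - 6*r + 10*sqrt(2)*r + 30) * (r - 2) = r^4 - 7*r^3 - 2*sqrt(2)*r^3 + 4*r^2 + 14*sqrt(2)*r^2 - 20*sqrt(2)*r + 42*r - 60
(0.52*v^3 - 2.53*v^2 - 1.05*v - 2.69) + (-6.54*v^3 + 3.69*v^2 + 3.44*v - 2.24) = -6.02*v^3 + 1.16*v^2 + 2.39*v - 4.93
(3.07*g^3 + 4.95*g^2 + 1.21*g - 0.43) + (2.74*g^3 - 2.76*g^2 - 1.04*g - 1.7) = 5.81*g^3 + 2.19*g^2 + 0.17*g - 2.13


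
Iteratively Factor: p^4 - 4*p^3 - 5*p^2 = (p)*(p^3 - 4*p^2 - 5*p) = p*(p - 5)*(p^2 + p) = p^2*(p - 5)*(p + 1)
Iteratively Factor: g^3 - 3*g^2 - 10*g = (g - 5)*(g^2 + 2*g) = (g - 5)*(g + 2)*(g)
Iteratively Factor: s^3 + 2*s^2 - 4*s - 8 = (s - 2)*(s^2 + 4*s + 4) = (s - 2)*(s + 2)*(s + 2)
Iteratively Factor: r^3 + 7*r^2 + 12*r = (r + 4)*(r^2 + 3*r) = (r + 3)*(r + 4)*(r)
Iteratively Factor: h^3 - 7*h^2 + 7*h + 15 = (h - 3)*(h^2 - 4*h - 5) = (h - 5)*(h - 3)*(h + 1)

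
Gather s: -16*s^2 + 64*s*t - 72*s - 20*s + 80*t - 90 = -16*s^2 + s*(64*t - 92) + 80*t - 90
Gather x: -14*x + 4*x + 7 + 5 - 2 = 10 - 10*x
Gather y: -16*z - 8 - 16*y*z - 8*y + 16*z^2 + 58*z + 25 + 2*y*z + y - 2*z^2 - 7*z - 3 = y*(-14*z - 7) + 14*z^2 + 35*z + 14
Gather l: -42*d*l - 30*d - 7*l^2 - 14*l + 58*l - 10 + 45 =-30*d - 7*l^2 + l*(44 - 42*d) + 35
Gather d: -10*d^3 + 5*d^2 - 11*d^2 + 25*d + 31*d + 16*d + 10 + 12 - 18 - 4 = -10*d^3 - 6*d^2 + 72*d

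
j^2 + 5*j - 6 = (j - 1)*(j + 6)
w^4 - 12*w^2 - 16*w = w*(w - 4)*(w + 2)^2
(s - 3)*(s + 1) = s^2 - 2*s - 3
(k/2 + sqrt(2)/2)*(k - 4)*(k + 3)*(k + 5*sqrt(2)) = k^4/2 - k^3/2 + 3*sqrt(2)*k^3 - 3*sqrt(2)*k^2 - k^2 - 36*sqrt(2)*k - 5*k - 60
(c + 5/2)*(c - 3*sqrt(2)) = c^2 - 3*sqrt(2)*c + 5*c/2 - 15*sqrt(2)/2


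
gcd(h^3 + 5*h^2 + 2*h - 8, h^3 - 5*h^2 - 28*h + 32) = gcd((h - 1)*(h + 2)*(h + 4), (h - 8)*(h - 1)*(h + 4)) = h^2 + 3*h - 4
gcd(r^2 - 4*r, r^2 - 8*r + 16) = r - 4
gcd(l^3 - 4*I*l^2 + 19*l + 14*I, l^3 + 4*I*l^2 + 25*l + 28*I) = l + I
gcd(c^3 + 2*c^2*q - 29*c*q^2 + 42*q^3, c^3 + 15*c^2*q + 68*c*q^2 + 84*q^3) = c + 7*q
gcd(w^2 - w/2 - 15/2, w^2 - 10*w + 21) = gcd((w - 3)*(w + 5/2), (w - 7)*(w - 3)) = w - 3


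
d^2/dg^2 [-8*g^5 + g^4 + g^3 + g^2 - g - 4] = -160*g^3 + 12*g^2 + 6*g + 2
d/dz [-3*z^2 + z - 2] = 1 - 6*z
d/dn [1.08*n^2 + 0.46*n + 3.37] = 2.16*n + 0.46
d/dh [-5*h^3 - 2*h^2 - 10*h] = -15*h^2 - 4*h - 10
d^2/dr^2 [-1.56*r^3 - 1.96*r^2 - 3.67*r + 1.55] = -9.36*r - 3.92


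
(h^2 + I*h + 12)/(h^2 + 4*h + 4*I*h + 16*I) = (h - 3*I)/(h + 4)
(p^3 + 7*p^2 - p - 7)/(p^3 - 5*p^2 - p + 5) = (p + 7)/(p - 5)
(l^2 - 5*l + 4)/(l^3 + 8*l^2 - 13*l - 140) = (l - 1)/(l^2 + 12*l + 35)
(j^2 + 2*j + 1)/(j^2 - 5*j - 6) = (j + 1)/(j - 6)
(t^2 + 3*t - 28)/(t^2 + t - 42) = (t - 4)/(t - 6)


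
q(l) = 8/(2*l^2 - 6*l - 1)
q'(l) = 8*(6 - 4*l)/(2*l^2 - 6*l - 1)^2 = 16*(3 - 2*l)/(-2*l^2 + 6*l + 1)^2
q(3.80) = 1.57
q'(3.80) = -2.85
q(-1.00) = 1.14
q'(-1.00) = 1.63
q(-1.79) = 0.50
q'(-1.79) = 0.40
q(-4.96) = 0.10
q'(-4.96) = 0.03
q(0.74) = -1.84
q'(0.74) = 1.29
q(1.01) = -1.59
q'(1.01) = 0.62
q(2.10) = -1.67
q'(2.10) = -0.84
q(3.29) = 8.81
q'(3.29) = -69.44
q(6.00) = 0.23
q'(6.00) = -0.12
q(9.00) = 0.07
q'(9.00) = -0.02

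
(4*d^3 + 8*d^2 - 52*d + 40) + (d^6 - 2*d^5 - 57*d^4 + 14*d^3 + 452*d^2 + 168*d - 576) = d^6 - 2*d^5 - 57*d^4 + 18*d^3 + 460*d^2 + 116*d - 536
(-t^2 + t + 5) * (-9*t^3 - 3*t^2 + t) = 9*t^5 - 6*t^4 - 49*t^3 - 14*t^2 + 5*t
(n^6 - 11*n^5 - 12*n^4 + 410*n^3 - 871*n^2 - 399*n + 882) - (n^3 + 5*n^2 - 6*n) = n^6 - 11*n^5 - 12*n^4 + 409*n^3 - 876*n^2 - 393*n + 882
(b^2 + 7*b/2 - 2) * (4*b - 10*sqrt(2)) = 4*b^3 - 10*sqrt(2)*b^2 + 14*b^2 - 35*sqrt(2)*b - 8*b + 20*sqrt(2)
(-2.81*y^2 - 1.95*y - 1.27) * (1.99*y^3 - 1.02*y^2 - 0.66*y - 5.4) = -5.5919*y^5 - 1.0143*y^4 + 1.3163*y^3 + 17.7564*y^2 + 11.3682*y + 6.858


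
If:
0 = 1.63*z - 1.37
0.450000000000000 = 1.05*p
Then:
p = 0.43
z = 0.84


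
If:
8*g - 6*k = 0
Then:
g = 3*k/4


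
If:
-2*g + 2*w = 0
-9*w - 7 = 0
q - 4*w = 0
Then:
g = -7/9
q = -28/9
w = -7/9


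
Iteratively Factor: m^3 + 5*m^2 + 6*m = (m + 3)*(m^2 + 2*m) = (m + 2)*(m + 3)*(m)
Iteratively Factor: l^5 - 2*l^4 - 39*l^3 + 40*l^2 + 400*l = (l + 4)*(l^4 - 6*l^3 - 15*l^2 + 100*l) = (l + 4)^2*(l^3 - 10*l^2 + 25*l) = (l - 5)*(l + 4)^2*(l^2 - 5*l) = (l - 5)^2*(l + 4)^2*(l)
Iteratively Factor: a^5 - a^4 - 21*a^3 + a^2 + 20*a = (a - 5)*(a^4 + 4*a^3 - a^2 - 4*a) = a*(a - 5)*(a^3 + 4*a^2 - a - 4) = a*(a - 5)*(a - 1)*(a^2 + 5*a + 4) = a*(a - 5)*(a - 1)*(a + 1)*(a + 4)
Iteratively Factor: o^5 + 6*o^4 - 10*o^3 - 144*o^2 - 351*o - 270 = (o + 3)*(o^4 + 3*o^3 - 19*o^2 - 87*o - 90) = (o + 3)^2*(o^3 - 19*o - 30) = (o + 2)*(o + 3)^2*(o^2 - 2*o - 15) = (o - 5)*(o + 2)*(o + 3)^2*(o + 3)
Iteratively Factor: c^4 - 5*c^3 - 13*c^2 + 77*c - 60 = (c - 3)*(c^3 - 2*c^2 - 19*c + 20) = (c - 3)*(c - 1)*(c^2 - c - 20) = (c - 5)*(c - 3)*(c - 1)*(c + 4)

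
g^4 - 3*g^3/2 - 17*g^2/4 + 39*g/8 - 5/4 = (g - 5/2)*(g - 1/2)^2*(g + 2)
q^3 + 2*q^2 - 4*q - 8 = (q - 2)*(q + 2)^2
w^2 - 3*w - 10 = (w - 5)*(w + 2)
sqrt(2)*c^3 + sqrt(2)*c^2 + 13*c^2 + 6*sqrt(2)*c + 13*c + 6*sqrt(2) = (c + 1)*(c + 6*sqrt(2))*(sqrt(2)*c + 1)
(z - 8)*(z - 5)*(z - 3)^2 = z^4 - 19*z^3 + 127*z^2 - 357*z + 360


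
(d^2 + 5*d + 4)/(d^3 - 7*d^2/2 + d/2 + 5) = 2*(d + 4)/(2*d^2 - 9*d + 10)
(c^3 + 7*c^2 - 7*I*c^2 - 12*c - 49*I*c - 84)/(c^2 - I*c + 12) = (c^2 + c*(7 - 3*I) - 21*I)/(c + 3*I)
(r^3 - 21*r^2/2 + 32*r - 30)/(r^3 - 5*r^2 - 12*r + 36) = (r - 5/2)/(r + 3)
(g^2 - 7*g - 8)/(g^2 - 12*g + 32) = (g + 1)/(g - 4)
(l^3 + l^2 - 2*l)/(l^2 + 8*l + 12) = l*(l - 1)/(l + 6)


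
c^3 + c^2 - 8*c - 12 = (c - 3)*(c + 2)^2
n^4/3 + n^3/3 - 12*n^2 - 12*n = n*(n/3 + 1/3)*(n - 6)*(n + 6)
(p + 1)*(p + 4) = p^2 + 5*p + 4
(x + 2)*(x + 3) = x^2 + 5*x + 6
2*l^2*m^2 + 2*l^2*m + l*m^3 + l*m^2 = m*(2*l + m)*(l*m + l)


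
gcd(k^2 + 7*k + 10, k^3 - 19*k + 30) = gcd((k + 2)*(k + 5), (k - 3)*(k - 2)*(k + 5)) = k + 5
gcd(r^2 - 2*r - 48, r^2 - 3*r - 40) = r - 8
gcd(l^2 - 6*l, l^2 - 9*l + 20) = 1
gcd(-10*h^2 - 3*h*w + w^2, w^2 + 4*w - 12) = 1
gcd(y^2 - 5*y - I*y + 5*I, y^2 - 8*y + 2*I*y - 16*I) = 1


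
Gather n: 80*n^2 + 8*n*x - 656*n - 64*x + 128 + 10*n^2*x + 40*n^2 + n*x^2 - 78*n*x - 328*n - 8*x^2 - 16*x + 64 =n^2*(10*x + 120) + n*(x^2 - 70*x - 984) - 8*x^2 - 80*x + 192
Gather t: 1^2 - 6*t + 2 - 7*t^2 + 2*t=-7*t^2 - 4*t + 3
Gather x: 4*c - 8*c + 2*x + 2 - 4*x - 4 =-4*c - 2*x - 2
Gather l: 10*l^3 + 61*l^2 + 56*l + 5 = 10*l^3 + 61*l^2 + 56*l + 5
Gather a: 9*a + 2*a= 11*a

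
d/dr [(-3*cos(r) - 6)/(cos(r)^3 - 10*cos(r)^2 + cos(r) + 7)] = 3*(77*cos(r)/2 + 2*cos(2*r) - cos(3*r)/2 + 7)*sin(r)/(cos(r)^3 - 10*cos(r)^2 + cos(r) + 7)^2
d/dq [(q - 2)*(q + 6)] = 2*q + 4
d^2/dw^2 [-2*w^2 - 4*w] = -4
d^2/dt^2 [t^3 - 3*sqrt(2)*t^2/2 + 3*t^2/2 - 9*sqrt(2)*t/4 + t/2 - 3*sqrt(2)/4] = 6*t - 3*sqrt(2) + 3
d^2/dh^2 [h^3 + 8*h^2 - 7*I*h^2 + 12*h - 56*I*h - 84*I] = 6*h + 16 - 14*I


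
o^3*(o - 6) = o^4 - 6*o^3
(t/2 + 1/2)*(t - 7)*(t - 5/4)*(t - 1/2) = t^4/2 - 31*t^3/8 + 33*t^2/16 + 17*t/4 - 35/16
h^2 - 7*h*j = h*(h - 7*j)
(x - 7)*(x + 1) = x^2 - 6*x - 7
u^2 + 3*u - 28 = (u - 4)*(u + 7)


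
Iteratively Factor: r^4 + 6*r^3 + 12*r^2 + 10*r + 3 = (r + 1)*(r^3 + 5*r^2 + 7*r + 3) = (r + 1)^2*(r^2 + 4*r + 3) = (r + 1)^2*(r + 3)*(r + 1)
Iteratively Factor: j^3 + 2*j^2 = (j)*(j^2 + 2*j) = j^2*(j + 2)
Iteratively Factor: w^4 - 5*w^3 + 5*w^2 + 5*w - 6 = (w + 1)*(w^3 - 6*w^2 + 11*w - 6) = (w - 2)*(w + 1)*(w^2 - 4*w + 3) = (w - 3)*(w - 2)*(w + 1)*(w - 1)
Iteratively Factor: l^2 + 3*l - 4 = (l + 4)*(l - 1)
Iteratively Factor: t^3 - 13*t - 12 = (t - 4)*(t^2 + 4*t + 3) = (t - 4)*(t + 1)*(t + 3)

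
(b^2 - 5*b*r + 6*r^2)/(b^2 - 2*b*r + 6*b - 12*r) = (b - 3*r)/(b + 6)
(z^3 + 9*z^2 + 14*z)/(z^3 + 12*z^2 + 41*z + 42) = z/(z + 3)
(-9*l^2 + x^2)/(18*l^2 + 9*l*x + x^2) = (-3*l + x)/(6*l + x)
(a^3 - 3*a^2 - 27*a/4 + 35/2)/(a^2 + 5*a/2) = a - 11/2 + 7/a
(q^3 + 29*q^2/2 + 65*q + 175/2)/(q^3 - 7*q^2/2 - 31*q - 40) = (q^2 + 12*q + 35)/(q^2 - 6*q - 16)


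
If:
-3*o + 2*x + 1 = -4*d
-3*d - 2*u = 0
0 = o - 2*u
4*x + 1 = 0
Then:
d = -1/26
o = 3/26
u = 3/52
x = -1/4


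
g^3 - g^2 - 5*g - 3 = (g - 3)*(g + 1)^2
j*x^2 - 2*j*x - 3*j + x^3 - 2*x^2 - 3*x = (j + x)*(x - 3)*(x + 1)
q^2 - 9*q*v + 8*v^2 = (q - 8*v)*(q - v)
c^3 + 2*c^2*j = c^2*(c + 2*j)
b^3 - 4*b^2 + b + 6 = (b - 3)*(b - 2)*(b + 1)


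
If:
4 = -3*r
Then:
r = -4/3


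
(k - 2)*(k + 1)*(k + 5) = k^3 + 4*k^2 - 7*k - 10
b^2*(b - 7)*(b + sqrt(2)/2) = b^4 - 7*b^3 + sqrt(2)*b^3/2 - 7*sqrt(2)*b^2/2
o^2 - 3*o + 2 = (o - 2)*(o - 1)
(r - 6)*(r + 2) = r^2 - 4*r - 12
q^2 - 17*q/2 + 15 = (q - 6)*(q - 5/2)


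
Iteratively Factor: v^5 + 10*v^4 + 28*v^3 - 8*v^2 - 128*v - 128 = (v + 2)*(v^4 + 8*v^3 + 12*v^2 - 32*v - 64) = (v - 2)*(v + 2)*(v^3 + 10*v^2 + 32*v + 32) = (v - 2)*(v + 2)*(v + 4)*(v^2 + 6*v + 8) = (v - 2)*(v + 2)^2*(v + 4)*(v + 4)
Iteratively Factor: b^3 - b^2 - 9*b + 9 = (b + 3)*(b^2 - 4*b + 3) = (b - 3)*(b + 3)*(b - 1)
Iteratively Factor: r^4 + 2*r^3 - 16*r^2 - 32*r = (r)*(r^3 + 2*r^2 - 16*r - 32) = r*(r + 2)*(r^2 - 16) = r*(r - 4)*(r + 2)*(r + 4)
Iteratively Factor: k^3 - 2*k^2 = (k)*(k^2 - 2*k) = k*(k - 2)*(k)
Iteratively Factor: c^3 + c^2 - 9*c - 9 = (c + 1)*(c^2 - 9) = (c - 3)*(c + 1)*(c + 3)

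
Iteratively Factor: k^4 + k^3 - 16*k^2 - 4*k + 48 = (k - 2)*(k^3 + 3*k^2 - 10*k - 24) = (k - 2)*(k + 2)*(k^2 + k - 12) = (k - 2)*(k + 2)*(k + 4)*(k - 3)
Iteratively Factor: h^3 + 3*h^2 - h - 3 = (h + 1)*(h^2 + 2*h - 3) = (h + 1)*(h + 3)*(h - 1)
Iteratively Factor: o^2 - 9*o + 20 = (o - 5)*(o - 4)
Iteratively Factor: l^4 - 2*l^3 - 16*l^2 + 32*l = (l + 4)*(l^3 - 6*l^2 + 8*l) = (l - 4)*(l + 4)*(l^2 - 2*l) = l*(l - 4)*(l + 4)*(l - 2)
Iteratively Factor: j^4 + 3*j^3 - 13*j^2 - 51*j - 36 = (j + 1)*(j^3 + 2*j^2 - 15*j - 36) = (j + 1)*(j + 3)*(j^2 - j - 12) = (j - 4)*(j + 1)*(j + 3)*(j + 3)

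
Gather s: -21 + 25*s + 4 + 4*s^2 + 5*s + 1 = 4*s^2 + 30*s - 16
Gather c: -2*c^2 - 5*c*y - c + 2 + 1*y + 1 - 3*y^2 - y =-2*c^2 + c*(-5*y - 1) - 3*y^2 + 3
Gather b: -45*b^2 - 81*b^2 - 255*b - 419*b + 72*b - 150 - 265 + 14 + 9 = -126*b^2 - 602*b - 392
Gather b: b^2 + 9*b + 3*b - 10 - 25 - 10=b^2 + 12*b - 45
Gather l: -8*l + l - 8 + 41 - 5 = 28 - 7*l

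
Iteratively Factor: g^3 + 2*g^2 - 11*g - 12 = (g - 3)*(g^2 + 5*g + 4) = (g - 3)*(g + 1)*(g + 4)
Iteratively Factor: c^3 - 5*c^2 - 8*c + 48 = (c + 3)*(c^2 - 8*c + 16) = (c - 4)*(c + 3)*(c - 4)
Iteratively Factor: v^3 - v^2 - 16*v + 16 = (v - 4)*(v^2 + 3*v - 4) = (v - 4)*(v + 4)*(v - 1)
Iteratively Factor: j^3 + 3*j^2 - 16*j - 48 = (j - 4)*(j^2 + 7*j + 12) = (j - 4)*(j + 4)*(j + 3)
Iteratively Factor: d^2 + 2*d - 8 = (d - 2)*(d + 4)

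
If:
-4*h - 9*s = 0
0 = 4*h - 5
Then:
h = 5/4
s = -5/9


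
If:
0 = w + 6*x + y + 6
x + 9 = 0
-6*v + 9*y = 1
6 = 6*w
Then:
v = 211/3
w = 1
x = -9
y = 47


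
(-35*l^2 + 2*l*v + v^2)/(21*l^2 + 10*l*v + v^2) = (-5*l + v)/(3*l + v)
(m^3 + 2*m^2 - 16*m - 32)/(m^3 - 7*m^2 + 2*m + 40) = (m + 4)/(m - 5)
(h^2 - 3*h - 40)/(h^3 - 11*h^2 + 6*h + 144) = (h + 5)/(h^2 - 3*h - 18)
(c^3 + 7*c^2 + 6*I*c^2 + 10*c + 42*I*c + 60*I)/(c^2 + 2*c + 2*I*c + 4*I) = (c^2 + c*(5 + 6*I) + 30*I)/(c + 2*I)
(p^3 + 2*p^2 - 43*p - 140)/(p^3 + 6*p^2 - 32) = (p^2 - 2*p - 35)/(p^2 + 2*p - 8)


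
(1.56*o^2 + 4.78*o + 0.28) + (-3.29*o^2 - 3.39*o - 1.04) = -1.73*o^2 + 1.39*o - 0.76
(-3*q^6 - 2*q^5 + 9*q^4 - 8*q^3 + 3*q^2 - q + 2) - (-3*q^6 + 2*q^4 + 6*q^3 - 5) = -2*q^5 + 7*q^4 - 14*q^3 + 3*q^2 - q + 7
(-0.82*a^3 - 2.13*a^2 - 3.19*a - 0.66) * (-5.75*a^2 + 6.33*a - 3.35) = 4.715*a^5 + 7.0569*a^4 + 7.6066*a^3 - 9.2622*a^2 + 6.5087*a + 2.211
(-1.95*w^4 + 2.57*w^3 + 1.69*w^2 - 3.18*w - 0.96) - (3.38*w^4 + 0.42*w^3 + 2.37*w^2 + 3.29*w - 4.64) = -5.33*w^4 + 2.15*w^3 - 0.68*w^2 - 6.47*w + 3.68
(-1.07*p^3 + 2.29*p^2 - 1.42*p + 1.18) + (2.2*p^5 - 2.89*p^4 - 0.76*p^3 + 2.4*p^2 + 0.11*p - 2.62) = 2.2*p^5 - 2.89*p^4 - 1.83*p^3 + 4.69*p^2 - 1.31*p - 1.44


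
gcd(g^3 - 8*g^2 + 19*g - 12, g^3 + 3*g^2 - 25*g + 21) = g^2 - 4*g + 3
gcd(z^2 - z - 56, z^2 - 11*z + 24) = z - 8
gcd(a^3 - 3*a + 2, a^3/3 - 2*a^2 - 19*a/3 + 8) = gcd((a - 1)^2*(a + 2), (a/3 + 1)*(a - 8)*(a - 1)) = a - 1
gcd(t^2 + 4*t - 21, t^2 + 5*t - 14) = t + 7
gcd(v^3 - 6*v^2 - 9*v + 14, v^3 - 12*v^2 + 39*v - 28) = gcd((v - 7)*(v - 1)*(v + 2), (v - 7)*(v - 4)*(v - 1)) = v^2 - 8*v + 7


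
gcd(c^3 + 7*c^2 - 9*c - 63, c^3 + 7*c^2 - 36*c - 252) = c + 7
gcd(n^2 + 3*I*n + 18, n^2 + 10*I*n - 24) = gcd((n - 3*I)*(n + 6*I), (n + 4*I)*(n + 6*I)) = n + 6*I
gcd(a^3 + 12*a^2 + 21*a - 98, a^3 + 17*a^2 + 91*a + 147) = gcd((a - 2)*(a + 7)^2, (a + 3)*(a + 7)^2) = a^2 + 14*a + 49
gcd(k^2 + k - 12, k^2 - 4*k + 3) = k - 3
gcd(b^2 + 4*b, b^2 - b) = b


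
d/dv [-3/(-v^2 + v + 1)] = 3*(1 - 2*v)/(-v^2 + v + 1)^2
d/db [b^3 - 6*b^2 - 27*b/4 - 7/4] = 3*b^2 - 12*b - 27/4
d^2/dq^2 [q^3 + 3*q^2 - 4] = 6*q + 6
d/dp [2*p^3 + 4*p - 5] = 6*p^2 + 4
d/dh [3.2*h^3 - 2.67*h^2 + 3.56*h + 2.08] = 9.6*h^2 - 5.34*h + 3.56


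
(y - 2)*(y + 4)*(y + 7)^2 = y^4 + 16*y^3 + 69*y^2 - 14*y - 392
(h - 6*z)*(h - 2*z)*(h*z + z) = h^3*z - 8*h^2*z^2 + h^2*z + 12*h*z^3 - 8*h*z^2 + 12*z^3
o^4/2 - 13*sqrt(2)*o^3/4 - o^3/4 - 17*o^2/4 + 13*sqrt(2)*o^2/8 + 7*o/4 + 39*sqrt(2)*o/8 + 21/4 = (o/2 + 1/2)*(o - 3/2)*(o - 7*sqrt(2))*(o + sqrt(2)/2)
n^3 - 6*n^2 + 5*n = n*(n - 5)*(n - 1)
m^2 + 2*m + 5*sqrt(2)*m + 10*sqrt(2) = (m + 2)*(m + 5*sqrt(2))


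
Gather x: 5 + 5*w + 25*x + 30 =5*w + 25*x + 35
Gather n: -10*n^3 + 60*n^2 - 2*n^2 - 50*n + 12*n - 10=-10*n^3 + 58*n^2 - 38*n - 10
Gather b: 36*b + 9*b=45*b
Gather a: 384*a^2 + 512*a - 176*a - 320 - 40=384*a^2 + 336*a - 360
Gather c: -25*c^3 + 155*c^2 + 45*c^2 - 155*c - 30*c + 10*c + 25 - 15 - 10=-25*c^3 + 200*c^2 - 175*c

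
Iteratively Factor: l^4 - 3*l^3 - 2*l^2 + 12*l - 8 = (l - 2)*(l^3 - l^2 - 4*l + 4) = (l - 2)*(l - 1)*(l^2 - 4) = (l - 2)*(l - 1)*(l + 2)*(l - 2)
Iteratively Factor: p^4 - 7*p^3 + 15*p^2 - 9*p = (p - 1)*(p^3 - 6*p^2 + 9*p) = p*(p - 1)*(p^2 - 6*p + 9) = p*(p - 3)*(p - 1)*(p - 3)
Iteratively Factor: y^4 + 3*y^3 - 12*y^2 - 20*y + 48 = (y + 4)*(y^3 - y^2 - 8*y + 12) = (y + 3)*(y + 4)*(y^2 - 4*y + 4) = (y - 2)*(y + 3)*(y + 4)*(y - 2)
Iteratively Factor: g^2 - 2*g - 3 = (g + 1)*(g - 3)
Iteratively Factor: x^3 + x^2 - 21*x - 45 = (x + 3)*(x^2 - 2*x - 15) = (x - 5)*(x + 3)*(x + 3)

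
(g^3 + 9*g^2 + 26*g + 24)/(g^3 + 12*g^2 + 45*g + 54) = (g^2 + 6*g + 8)/(g^2 + 9*g + 18)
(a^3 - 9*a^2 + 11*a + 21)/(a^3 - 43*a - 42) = (a - 3)/(a + 6)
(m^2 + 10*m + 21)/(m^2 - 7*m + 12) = (m^2 + 10*m + 21)/(m^2 - 7*m + 12)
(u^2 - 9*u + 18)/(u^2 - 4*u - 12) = (u - 3)/(u + 2)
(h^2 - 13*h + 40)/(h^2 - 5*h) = (h - 8)/h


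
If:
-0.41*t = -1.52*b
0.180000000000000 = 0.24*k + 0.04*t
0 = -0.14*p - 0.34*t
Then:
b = 0.269736842105263*t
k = 0.75 - 0.166666666666667*t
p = -2.42857142857143*t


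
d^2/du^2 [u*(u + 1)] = 2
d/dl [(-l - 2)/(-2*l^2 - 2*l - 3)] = (2*l^2 + 2*l - 2*(l + 2)*(2*l + 1) + 3)/(2*l^2 + 2*l + 3)^2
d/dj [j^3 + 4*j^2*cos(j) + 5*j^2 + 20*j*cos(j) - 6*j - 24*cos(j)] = -4*j^2*sin(j) + 3*j^2 - 20*j*sin(j) + 8*j*cos(j) + 10*j + 24*sin(j) + 20*cos(j) - 6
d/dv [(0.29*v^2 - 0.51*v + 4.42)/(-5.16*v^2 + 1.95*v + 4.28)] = (-2.0661*v^2 + 48.0968*v - 10.8018)/(26.6256*v^4 - 20.124*v^3 - 40.3671*v^2 + 16.692*v + 18.3184)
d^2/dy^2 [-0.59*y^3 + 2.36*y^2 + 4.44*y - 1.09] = 4.72 - 3.54*y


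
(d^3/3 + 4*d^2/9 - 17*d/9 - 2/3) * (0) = 0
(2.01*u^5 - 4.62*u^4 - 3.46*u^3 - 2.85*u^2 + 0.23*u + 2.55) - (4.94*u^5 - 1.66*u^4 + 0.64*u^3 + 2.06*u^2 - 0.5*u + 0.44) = -2.93*u^5 - 2.96*u^4 - 4.1*u^3 - 4.91*u^2 + 0.73*u + 2.11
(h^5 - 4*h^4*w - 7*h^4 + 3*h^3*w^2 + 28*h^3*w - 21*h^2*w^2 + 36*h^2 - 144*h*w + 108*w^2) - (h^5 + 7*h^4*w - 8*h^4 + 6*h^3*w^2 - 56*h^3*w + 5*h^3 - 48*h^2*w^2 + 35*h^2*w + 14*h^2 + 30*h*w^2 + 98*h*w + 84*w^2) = -11*h^4*w + h^4 - 3*h^3*w^2 + 84*h^3*w - 5*h^3 + 27*h^2*w^2 - 35*h^2*w + 22*h^2 - 30*h*w^2 - 242*h*w + 24*w^2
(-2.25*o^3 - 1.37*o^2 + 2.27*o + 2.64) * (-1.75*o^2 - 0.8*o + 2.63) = 3.9375*o^5 + 4.1975*o^4 - 8.794*o^3 - 10.0391*o^2 + 3.8581*o + 6.9432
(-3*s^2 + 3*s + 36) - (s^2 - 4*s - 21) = -4*s^2 + 7*s + 57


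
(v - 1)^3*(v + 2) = v^4 - v^3 - 3*v^2 + 5*v - 2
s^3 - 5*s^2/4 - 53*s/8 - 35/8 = (s - 7/2)*(s + 1)*(s + 5/4)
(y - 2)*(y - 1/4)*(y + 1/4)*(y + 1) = y^4 - y^3 - 33*y^2/16 + y/16 + 1/8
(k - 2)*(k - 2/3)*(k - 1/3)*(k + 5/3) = k^4 - 4*k^3/3 - 25*k^2/9 + 88*k/27 - 20/27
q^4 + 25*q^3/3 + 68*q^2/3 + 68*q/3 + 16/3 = (q + 1/3)*(q + 2)^2*(q + 4)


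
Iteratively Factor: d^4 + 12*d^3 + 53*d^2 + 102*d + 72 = (d + 4)*(d^3 + 8*d^2 + 21*d + 18) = (d + 2)*(d + 4)*(d^2 + 6*d + 9) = (d + 2)*(d + 3)*(d + 4)*(d + 3)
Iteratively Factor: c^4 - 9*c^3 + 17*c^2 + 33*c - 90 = (c - 5)*(c^3 - 4*c^2 - 3*c + 18) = (c - 5)*(c - 3)*(c^2 - c - 6) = (c - 5)*(c - 3)^2*(c + 2)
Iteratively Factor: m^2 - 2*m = (m)*(m - 2)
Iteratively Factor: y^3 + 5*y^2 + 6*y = (y)*(y^2 + 5*y + 6) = y*(y + 3)*(y + 2)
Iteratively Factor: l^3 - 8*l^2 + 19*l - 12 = (l - 1)*(l^2 - 7*l + 12) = (l - 3)*(l - 1)*(l - 4)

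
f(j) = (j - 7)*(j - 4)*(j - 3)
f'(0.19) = 55.79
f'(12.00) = 157.00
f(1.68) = -16.29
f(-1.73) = -236.61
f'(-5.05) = 278.91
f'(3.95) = -2.79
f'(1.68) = 22.43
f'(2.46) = 10.27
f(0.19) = -72.91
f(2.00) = -10.00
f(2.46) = -3.78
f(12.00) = 360.00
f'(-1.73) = 118.42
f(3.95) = 0.14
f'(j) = (j - 7)*(j - 4) + (j - 7)*(j - 3) + (j - 4)*(j - 3) = 3*j^2 - 28*j + 61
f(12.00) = 360.00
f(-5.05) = -877.87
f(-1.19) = -178.10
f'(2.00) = 17.00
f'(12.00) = 157.00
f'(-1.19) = 98.57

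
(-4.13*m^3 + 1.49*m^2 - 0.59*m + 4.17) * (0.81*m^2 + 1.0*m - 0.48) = -3.3453*m^5 - 2.9231*m^4 + 2.9945*m^3 + 2.0725*m^2 + 4.4532*m - 2.0016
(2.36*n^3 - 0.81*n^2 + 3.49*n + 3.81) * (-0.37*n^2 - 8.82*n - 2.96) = -0.8732*n^5 - 20.5155*n^4 - 1.1327*n^3 - 29.7939*n^2 - 43.9346*n - 11.2776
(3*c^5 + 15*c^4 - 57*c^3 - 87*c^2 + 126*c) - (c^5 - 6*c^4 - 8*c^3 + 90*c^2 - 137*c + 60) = 2*c^5 + 21*c^4 - 49*c^3 - 177*c^2 + 263*c - 60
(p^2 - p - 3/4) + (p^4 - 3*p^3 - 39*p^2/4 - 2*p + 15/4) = p^4 - 3*p^3 - 35*p^2/4 - 3*p + 3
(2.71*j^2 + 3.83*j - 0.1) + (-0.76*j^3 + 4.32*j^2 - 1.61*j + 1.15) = -0.76*j^3 + 7.03*j^2 + 2.22*j + 1.05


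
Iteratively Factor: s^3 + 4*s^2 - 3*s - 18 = (s - 2)*(s^2 + 6*s + 9) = (s - 2)*(s + 3)*(s + 3)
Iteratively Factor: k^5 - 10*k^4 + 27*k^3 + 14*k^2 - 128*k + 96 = (k - 1)*(k^4 - 9*k^3 + 18*k^2 + 32*k - 96) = (k - 1)*(k + 2)*(k^3 - 11*k^2 + 40*k - 48) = (k - 3)*(k - 1)*(k + 2)*(k^2 - 8*k + 16) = (k - 4)*(k - 3)*(k - 1)*(k + 2)*(k - 4)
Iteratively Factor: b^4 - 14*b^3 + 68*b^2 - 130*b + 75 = (b - 1)*(b^3 - 13*b^2 + 55*b - 75) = (b - 5)*(b - 1)*(b^2 - 8*b + 15) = (b - 5)^2*(b - 1)*(b - 3)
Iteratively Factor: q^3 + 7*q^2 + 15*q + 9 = (q + 3)*(q^2 + 4*q + 3) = (q + 3)^2*(q + 1)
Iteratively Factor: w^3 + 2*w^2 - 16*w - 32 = (w + 2)*(w^2 - 16) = (w + 2)*(w + 4)*(w - 4)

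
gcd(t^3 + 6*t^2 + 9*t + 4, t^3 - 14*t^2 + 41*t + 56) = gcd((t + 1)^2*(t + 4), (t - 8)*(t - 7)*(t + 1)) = t + 1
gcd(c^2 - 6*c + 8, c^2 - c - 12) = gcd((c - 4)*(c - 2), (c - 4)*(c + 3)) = c - 4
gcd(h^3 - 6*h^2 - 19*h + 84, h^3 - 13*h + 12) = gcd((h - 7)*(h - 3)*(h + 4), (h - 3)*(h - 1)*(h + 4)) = h^2 + h - 12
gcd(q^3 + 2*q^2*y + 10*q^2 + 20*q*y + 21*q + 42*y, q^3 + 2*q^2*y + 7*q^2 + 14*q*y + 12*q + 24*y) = q^2 + 2*q*y + 3*q + 6*y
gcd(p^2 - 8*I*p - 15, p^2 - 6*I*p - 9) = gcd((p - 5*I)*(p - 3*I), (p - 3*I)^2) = p - 3*I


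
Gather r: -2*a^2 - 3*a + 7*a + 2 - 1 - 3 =-2*a^2 + 4*a - 2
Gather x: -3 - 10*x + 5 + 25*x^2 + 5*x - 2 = 25*x^2 - 5*x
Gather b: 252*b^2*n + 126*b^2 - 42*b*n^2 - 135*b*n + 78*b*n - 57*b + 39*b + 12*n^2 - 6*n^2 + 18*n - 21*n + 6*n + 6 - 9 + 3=b^2*(252*n + 126) + b*(-42*n^2 - 57*n - 18) + 6*n^2 + 3*n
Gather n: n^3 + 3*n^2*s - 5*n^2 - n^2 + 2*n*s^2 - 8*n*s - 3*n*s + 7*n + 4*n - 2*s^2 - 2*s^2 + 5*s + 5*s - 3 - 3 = n^3 + n^2*(3*s - 6) + n*(2*s^2 - 11*s + 11) - 4*s^2 + 10*s - 6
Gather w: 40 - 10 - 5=25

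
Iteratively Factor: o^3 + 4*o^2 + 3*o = (o)*(o^2 + 4*o + 3) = o*(o + 3)*(o + 1)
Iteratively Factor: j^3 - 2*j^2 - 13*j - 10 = (j + 1)*(j^2 - 3*j - 10) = (j - 5)*(j + 1)*(j + 2)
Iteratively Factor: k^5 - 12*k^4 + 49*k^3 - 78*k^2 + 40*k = (k)*(k^4 - 12*k^3 + 49*k^2 - 78*k + 40) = k*(k - 5)*(k^3 - 7*k^2 + 14*k - 8) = k*(k - 5)*(k - 1)*(k^2 - 6*k + 8) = k*(k - 5)*(k - 2)*(k - 1)*(k - 4)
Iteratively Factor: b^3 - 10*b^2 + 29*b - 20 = (b - 4)*(b^2 - 6*b + 5) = (b - 5)*(b - 4)*(b - 1)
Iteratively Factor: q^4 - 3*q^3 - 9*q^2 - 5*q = (q + 1)*(q^3 - 4*q^2 - 5*q) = (q - 5)*(q + 1)*(q^2 + q) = q*(q - 5)*(q + 1)*(q + 1)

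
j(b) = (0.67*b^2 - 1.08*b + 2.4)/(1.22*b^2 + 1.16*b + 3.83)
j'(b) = (-2.44*b - 1.16)*(0.67*b^2 - 1.08*b + 2.4)/(1.22*b^2 + 1.16*b + 3.83)^2 + (1.34*b - 1.08)/(1.22*b^2 + 1.16*b + 3.83) = (2.0948*b^2 - 0.7238*b - 6.9204)/(1.4884*b^4 + 2.8304*b^3 + 10.6908*b^2 + 8.8856*b + 14.6689)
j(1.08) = 0.31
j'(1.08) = -0.12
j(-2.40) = 1.10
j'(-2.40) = 0.11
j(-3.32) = 1.00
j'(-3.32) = 0.10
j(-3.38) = 0.99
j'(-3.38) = 0.10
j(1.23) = 0.29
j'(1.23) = -0.09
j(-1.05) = 1.08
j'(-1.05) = -0.25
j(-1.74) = 1.15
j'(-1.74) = 0.02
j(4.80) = 0.34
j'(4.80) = 0.03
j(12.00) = 0.44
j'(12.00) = 0.01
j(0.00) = 0.63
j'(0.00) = -0.47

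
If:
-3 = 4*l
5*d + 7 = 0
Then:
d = -7/5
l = -3/4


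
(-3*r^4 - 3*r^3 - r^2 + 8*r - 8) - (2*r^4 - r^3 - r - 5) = -5*r^4 - 2*r^3 - r^2 + 9*r - 3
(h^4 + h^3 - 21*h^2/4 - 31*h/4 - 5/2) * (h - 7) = h^5 - 6*h^4 - 49*h^3/4 + 29*h^2 + 207*h/4 + 35/2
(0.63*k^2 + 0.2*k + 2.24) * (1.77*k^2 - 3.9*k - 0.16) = 1.1151*k^4 - 2.103*k^3 + 3.084*k^2 - 8.768*k - 0.3584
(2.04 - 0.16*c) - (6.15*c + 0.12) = 1.92 - 6.31*c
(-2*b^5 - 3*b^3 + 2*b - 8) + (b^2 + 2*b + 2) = -2*b^5 - 3*b^3 + b^2 + 4*b - 6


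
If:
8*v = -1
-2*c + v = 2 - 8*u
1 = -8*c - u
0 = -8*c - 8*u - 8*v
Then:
No Solution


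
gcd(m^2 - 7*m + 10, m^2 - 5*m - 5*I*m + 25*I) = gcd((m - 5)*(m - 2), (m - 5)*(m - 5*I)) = m - 5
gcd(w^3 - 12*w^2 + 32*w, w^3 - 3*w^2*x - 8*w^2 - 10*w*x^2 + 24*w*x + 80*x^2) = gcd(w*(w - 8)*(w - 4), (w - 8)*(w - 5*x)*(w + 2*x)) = w - 8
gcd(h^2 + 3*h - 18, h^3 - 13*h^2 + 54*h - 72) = h - 3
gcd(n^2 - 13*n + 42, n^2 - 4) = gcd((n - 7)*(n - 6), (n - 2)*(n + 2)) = 1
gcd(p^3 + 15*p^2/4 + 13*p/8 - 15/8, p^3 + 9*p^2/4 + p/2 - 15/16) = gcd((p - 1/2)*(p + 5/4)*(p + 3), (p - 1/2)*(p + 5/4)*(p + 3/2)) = p^2 + 3*p/4 - 5/8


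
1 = 1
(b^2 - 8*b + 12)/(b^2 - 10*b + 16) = (b - 6)/(b - 8)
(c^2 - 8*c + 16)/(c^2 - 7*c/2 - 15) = 2*(-c^2 + 8*c - 16)/(-2*c^2 + 7*c + 30)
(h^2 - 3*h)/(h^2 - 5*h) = (h - 3)/(h - 5)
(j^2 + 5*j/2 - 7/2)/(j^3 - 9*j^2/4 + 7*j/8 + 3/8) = 4*(2*j + 7)/(8*j^2 - 10*j - 3)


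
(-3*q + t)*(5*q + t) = -15*q^2 + 2*q*t + t^2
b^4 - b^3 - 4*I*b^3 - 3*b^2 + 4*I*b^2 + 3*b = b*(b - 1)*(b - 3*I)*(b - I)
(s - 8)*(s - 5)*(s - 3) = s^3 - 16*s^2 + 79*s - 120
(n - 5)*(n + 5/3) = n^2 - 10*n/3 - 25/3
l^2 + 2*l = l*(l + 2)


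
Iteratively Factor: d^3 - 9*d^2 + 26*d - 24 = (d - 4)*(d^2 - 5*d + 6) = (d - 4)*(d - 2)*(d - 3)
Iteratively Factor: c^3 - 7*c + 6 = (c - 2)*(c^2 + 2*c - 3) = (c - 2)*(c + 3)*(c - 1)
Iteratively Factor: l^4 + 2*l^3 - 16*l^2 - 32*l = (l - 4)*(l^3 + 6*l^2 + 8*l) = (l - 4)*(l + 4)*(l^2 + 2*l) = l*(l - 4)*(l + 4)*(l + 2)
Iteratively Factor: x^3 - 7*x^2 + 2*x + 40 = (x - 4)*(x^2 - 3*x - 10) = (x - 5)*(x - 4)*(x + 2)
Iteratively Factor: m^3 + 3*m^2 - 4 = (m - 1)*(m^2 + 4*m + 4) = (m - 1)*(m + 2)*(m + 2)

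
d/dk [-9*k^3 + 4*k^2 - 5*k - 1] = -27*k^2 + 8*k - 5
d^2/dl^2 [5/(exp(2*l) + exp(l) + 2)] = 5*(2*(2*exp(l) + 1)^2*exp(l) - (4*exp(l) + 1)*(exp(2*l) + exp(l) + 2))*exp(l)/(exp(2*l) + exp(l) + 2)^3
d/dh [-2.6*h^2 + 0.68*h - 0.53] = 0.68 - 5.2*h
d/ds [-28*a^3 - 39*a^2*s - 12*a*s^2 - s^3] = -39*a^2 - 24*a*s - 3*s^2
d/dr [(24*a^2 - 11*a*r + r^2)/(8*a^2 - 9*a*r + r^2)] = 2*a/(a^2 - 2*a*r + r^2)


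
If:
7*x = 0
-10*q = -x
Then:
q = 0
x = 0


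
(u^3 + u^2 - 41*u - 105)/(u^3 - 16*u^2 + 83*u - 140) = (u^2 + 8*u + 15)/(u^2 - 9*u + 20)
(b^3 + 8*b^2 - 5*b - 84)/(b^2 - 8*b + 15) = (b^2 + 11*b + 28)/(b - 5)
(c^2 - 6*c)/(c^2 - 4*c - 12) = c/(c + 2)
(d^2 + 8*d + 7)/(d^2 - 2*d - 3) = (d + 7)/(d - 3)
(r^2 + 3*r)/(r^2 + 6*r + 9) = r/(r + 3)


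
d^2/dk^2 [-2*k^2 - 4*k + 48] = -4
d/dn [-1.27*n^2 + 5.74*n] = 5.74 - 2.54*n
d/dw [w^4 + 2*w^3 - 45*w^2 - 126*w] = 4*w^3 + 6*w^2 - 90*w - 126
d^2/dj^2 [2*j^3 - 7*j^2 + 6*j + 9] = 12*j - 14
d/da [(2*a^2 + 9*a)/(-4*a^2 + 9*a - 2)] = 2*(27*a^2 - 4*a - 9)/(16*a^4 - 72*a^3 + 97*a^2 - 36*a + 4)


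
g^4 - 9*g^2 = g^2*(g - 3)*(g + 3)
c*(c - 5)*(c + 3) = c^3 - 2*c^2 - 15*c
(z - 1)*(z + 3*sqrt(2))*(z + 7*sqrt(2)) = z^3 - z^2 + 10*sqrt(2)*z^2 - 10*sqrt(2)*z + 42*z - 42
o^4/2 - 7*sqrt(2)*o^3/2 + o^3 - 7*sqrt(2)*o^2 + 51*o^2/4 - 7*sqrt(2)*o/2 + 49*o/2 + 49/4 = (o/2 + 1/2)*(o + 1)*(o - 7*sqrt(2)/2)^2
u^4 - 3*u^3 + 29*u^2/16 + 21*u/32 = u*(u - 7/4)*(u - 3/2)*(u + 1/4)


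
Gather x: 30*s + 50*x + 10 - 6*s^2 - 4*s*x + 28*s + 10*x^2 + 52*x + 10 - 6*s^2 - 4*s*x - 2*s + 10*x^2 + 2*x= -12*s^2 + 56*s + 20*x^2 + x*(104 - 8*s) + 20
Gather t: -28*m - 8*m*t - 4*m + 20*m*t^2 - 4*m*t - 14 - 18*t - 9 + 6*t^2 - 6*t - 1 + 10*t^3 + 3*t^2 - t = -32*m + 10*t^3 + t^2*(20*m + 9) + t*(-12*m - 25) - 24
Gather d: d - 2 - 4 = d - 6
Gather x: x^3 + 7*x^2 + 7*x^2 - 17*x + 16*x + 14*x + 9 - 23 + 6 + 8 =x^3 + 14*x^2 + 13*x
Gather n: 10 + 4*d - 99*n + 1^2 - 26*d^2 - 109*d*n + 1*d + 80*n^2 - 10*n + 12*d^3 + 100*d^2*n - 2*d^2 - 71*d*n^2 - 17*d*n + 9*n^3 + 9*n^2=12*d^3 - 28*d^2 + 5*d + 9*n^3 + n^2*(89 - 71*d) + n*(100*d^2 - 126*d - 109) + 11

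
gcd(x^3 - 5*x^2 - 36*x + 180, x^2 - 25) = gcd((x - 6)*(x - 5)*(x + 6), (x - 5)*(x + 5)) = x - 5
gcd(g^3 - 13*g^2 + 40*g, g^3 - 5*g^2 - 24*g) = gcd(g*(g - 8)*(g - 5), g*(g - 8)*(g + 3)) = g^2 - 8*g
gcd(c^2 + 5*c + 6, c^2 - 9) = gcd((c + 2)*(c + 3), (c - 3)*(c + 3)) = c + 3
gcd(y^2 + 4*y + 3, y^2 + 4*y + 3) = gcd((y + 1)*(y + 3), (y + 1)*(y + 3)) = y^2 + 4*y + 3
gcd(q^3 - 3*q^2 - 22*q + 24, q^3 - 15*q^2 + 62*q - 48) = q^2 - 7*q + 6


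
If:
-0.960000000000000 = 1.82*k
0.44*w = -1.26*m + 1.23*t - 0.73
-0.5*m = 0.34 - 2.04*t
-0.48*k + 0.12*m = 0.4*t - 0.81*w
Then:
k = -0.53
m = -0.45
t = 0.06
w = -0.22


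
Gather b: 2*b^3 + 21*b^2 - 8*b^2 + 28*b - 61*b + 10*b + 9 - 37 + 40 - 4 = 2*b^3 + 13*b^2 - 23*b + 8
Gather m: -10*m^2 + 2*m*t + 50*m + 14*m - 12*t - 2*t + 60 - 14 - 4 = -10*m^2 + m*(2*t + 64) - 14*t + 42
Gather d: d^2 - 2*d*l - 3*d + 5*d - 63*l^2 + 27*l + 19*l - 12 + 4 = d^2 + d*(2 - 2*l) - 63*l^2 + 46*l - 8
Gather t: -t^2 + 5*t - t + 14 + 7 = -t^2 + 4*t + 21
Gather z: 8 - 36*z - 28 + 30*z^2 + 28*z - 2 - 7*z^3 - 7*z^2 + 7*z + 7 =-7*z^3 + 23*z^2 - z - 15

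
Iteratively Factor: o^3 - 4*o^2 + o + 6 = (o + 1)*(o^2 - 5*o + 6) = (o - 2)*(o + 1)*(o - 3)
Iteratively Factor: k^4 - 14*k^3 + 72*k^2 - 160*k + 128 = (k - 2)*(k^3 - 12*k^2 + 48*k - 64) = (k - 4)*(k - 2)*(k^2 - 8*k + 16) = (k - 4)^2*(k - 2)*(k - 4)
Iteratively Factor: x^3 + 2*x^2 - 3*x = (x - 1)*(x^2 + 3*x) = (x - 1)*(x + 3)*(x)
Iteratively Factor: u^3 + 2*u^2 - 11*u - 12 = (u - 3)*(u^2 + 5*u + 4) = (u - 3)*(u + 1)*(u + 4)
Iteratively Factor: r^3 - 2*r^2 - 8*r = (r + 2)*(r^2 - 4*r) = (r - 4)*(r + 2)*(r)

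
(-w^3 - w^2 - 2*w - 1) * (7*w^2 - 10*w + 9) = -7*w^5 + 3*w^4 - 13*w^3 + 4*w^2 - 8*w - 9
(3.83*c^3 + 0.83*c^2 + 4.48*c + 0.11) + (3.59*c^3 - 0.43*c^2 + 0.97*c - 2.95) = 7.42*c^3 + 0.4*c^2 + 5.45*c - 2.84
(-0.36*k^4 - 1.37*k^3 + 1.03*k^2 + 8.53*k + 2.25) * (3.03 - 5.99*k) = 2.1564*k^5 + 7.1155*k^4 - 10.3208*k^3 - 47.9738*k^2 + 12.3684*k + 6.8175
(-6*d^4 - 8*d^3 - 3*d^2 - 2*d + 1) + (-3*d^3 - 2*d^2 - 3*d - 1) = -6*d^4 - 11*d^3 - 5*d^2 - 5*d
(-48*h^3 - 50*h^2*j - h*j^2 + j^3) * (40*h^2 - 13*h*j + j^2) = -1920*h^5 - 1376*h^4*j + 562*h^3*j^2 + 3*h^2*j^3 - 14*h*j^4 + j^5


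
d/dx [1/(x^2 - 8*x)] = 2*(4 - x)/(x^2*(x - 8)^2)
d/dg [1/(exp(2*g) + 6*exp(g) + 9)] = 2*(-exp(g) - 3)*exp(g)/(exp(2*g) + 6*exp(g) + 9)^2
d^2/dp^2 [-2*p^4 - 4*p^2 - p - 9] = -24*p^2 - 8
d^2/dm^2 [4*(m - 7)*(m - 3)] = 8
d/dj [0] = 0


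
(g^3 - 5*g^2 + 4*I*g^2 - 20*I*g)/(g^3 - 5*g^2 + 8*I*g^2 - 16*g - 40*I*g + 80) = g/(g + 4*I)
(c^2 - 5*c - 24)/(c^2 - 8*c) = (c + 3)/c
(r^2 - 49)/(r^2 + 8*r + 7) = (r - 7)/(r + 1)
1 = 1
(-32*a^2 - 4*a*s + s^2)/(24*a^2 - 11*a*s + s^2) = (4*a + s)/(-3*a + s)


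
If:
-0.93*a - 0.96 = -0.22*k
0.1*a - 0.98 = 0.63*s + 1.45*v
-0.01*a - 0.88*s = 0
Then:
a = 13.5312831389183*v + 9.14528101802757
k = 57.2004241781548*v + 43.0232333943893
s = -0.153764581124072*v - 0.103923647932131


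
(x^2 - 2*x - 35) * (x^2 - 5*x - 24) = x^4 - 7*x^3 - 49*x^2 + 223*x + 840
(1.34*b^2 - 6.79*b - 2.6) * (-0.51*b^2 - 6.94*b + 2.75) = -0.6834*b^4 - 5.8367*b^3 + 52.1336*b^2 - 0.628499999999999*b - 7.15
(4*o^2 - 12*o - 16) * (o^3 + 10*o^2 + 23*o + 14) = 4*o^5 + 28*o^4 - 44*o^3 - 380*o^2 - 536*o - 224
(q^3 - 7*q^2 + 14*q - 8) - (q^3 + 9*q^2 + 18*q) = -16*q^2 - 4*q - 8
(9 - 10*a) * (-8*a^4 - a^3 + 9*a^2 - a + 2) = 80*a^5 - 62*a^4 - 99*a^3 + 91*a^2 - 29*a + 18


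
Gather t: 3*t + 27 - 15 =3*t + 12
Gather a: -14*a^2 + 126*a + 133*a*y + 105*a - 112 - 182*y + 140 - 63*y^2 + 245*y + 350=-14*a^2 + a*(133*y + 231) - 63*y^2 + 63*y + 378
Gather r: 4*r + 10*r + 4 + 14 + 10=14*r + 28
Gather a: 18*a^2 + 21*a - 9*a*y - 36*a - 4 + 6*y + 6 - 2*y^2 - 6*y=18*a^2 + a*(-9*y - 15) - 2*y^2 + 2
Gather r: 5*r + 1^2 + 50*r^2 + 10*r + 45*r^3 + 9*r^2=45*r^3 + 59*r^2 + 15*r + 1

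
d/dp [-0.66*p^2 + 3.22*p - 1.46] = 3.22 - 1.32*p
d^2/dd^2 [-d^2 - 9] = -2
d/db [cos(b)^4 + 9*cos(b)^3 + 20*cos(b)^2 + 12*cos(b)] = -(-27*sin(b)^2 + 43*cos(b) + cos(3*b) + 39)*sin(b)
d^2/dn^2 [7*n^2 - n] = 14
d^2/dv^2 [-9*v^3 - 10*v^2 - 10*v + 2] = -54*v - 20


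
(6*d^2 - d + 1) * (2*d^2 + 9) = 12*d^4 - 2*d^3 + 56*d^2 - 9*d + 9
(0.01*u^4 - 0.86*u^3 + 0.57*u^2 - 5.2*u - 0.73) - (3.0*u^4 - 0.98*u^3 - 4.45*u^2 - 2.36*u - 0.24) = -2.99*u^4 + 0.12*u^3 + 5.02*u^2 - 2.84*u - 0.49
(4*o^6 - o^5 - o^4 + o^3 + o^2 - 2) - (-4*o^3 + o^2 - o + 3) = 4*o^6 - o^5 - o^4 + 5*o^3 + o - 5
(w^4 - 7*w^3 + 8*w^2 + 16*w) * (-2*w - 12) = -2*w^5 + 2*w^4 + 68*w^3 - 128*w^2 - 192*w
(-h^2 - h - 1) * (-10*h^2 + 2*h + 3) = 10*h^4 + 8*h^3 + 5*h^2 - 5*h - 3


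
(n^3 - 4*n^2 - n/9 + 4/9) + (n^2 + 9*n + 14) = n^3 - 3*n^2 + 80*n/9 + 130/9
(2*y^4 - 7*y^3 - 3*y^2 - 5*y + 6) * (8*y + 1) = 16*y^5 - 54*y^4 - 31*y^3 - 43*y^2 + 43*y + 6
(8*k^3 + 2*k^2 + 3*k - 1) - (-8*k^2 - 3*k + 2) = 8*k^3 + 10*k^2 + 6*k - 3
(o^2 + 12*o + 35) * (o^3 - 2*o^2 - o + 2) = o^5 + 10*o^4 + 10*o^3 - 80*o^2 - 11*o + 70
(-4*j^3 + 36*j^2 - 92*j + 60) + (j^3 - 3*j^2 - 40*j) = -3*j^3 + 33*j^2 - 132*j + 60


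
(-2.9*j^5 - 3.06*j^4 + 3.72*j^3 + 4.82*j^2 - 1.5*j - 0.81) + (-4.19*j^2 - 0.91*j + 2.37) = -2.9*j^5 - 3.06*j^4 + 3.72*j^3 + 0.63*j^2 - 2.41*j + 1.56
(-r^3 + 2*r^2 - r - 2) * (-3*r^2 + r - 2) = 3*r^5 - 7*r^4 + 7*r^3 + r^2 + 4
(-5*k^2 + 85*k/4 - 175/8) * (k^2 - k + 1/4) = -5*k^4 + 105*k^3/4 - 355*k^2/8 + 435*k/16 - 175/32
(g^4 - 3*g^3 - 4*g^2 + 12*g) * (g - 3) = g^5 - 6*g^4 + 5*g^3 + 24*g^2 - 36*g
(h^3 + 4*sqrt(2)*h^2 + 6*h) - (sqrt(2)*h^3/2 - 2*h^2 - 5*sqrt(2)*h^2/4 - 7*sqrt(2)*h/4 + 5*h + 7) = -sqrt(2)*h^3/2 + h^3 + 2*h^2 + 21*sqrt(2)*h^2/4 + h + 7*sqrt(2)*h/4 - 7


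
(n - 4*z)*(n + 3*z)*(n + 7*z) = n^3 + 6*n^2*z - 19*n*z^2 - 84*z^3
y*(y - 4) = y^2 - 4*y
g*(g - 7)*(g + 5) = g^3 - 2*g^2 - 35*g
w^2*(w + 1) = w^3 + w^2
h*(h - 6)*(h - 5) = h^3 - 11*h^2 + 30*h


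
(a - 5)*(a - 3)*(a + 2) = a^3 - 6*a^2 - a + 30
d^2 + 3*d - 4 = (d - 1)*(d + 4)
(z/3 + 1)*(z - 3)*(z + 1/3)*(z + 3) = z^4/3 + 10*z^3/9 - 8*z^2/3 - 10*z - 3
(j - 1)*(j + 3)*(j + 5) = j^3 + 7*j^2 + 7*j - 15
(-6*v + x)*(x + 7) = -6*v*x - 42*v + x^2 + 7*x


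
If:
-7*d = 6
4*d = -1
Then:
No Solution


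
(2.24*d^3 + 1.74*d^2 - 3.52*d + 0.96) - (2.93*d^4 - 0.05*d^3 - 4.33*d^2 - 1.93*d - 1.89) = -2.93*d^4 + 2.29*d^3 + 6.07*d^2 - 1.59*d + 2.85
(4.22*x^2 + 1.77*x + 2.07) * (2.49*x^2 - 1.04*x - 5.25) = 10.5078*x^4 + 0.0185000000000004*x^3 - 18.8415*x^2 - 11.4453*x - 10.8675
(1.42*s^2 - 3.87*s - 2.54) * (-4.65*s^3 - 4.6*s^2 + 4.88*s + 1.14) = -6.603*s^5 + 11.4635*s^4 + 36.5426*s^3 - 5.5828*s^2 - 16.807*s - 2.8956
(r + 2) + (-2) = r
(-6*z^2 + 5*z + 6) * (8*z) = -48*z^3 + 40*z^2 + 48*z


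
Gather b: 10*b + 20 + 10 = 10*b + 30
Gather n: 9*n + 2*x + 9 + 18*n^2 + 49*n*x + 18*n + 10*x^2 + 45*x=18*n^2 + n*(49*x + 27) + 10*x^2 + 47*x + 9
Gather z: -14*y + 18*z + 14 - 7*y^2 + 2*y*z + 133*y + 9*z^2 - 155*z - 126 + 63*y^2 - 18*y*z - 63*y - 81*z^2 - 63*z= 56*y^2 + 56*y - 72*z^2 + z*(-16*y - 200) - 112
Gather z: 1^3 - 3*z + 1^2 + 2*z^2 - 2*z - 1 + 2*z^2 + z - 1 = 4*z^2 - 4*z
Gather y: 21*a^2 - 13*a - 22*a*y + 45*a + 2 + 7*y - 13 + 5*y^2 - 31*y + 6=21*a^2 + 32*a + 5*y^2 + y*(-22*a - 24) - 5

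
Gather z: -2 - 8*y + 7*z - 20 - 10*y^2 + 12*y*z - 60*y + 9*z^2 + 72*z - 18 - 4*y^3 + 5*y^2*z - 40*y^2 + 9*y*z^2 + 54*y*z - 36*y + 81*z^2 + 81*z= -4*y^3 - 50*y^2 - 104*y + z^2*(9*y + 90) + z*(5*y^2 + 66*y + 160) - 40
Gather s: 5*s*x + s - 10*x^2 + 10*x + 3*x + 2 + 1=s*(5*x + 1) - 10*x^2 + 13*x + 3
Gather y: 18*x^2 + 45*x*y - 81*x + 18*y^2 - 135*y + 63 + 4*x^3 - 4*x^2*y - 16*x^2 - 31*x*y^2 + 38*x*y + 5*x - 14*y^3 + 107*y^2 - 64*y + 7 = 4*x^3 + 2*x^2 - 76*x - 14*y^3 + y^2*(125 - 31*x) + y*(-4*x^2 + 83*x - 199) + 70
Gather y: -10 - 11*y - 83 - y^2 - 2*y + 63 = -y^2 - 13*y - 30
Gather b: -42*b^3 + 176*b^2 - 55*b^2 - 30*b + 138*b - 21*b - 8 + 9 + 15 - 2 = -42*b^3 + 121*b^2 + 87*b + 14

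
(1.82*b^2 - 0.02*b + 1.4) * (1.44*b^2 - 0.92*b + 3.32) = 2.6208*b^4 - 1.7032*b^3 + 8.0768*b^2 - 1.3544*b + 4.648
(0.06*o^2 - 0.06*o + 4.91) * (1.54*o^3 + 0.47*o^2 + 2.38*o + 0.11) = 0.0924*o^5 - 0.0642*o^4 + 7.676*o^3 + 2.1715*o^2 + 11.6792*o + 0.5401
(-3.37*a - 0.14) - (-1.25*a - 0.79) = 0.65 - 2.12*a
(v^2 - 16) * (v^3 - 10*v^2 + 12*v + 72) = v^5 - 10*v^4 - 4*v^3 + 232*v^2 - 192*v - 1152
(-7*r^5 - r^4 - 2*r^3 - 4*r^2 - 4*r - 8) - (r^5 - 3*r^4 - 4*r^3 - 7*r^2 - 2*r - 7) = -8*r^5 + 2*r^4 + 2*r^3 + 3*r^2 - 2*r - 1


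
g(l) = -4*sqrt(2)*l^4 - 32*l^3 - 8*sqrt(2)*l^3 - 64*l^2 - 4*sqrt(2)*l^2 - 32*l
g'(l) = -16*sqrt(2)*l^3 - 96*l^2 - 24*sqrt(2)*l^2 - 128*l - 8*sqrt(2)*l - 32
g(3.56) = -3859.56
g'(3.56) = -3195.68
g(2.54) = -1475.92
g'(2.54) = -1594.98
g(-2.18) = 59.70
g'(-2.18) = -111.40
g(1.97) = -749.72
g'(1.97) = -983.73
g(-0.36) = 4.42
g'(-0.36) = 2.37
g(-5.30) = 197.82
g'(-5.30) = 425.02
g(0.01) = -0.33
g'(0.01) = -33.41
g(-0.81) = 0.80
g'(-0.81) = 7.61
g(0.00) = 0.00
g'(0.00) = -32.00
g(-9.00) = -10893.13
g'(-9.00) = 7191.98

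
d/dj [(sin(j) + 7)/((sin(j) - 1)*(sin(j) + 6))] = (-14*sin(j) + cos(j)^2 - 42)*cos(j)/((sin(j) - 1)^2*(sin(j) + 6)^2)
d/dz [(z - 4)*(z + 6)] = 2*z + 2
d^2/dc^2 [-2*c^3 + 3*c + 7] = -12*c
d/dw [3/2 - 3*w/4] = -3/4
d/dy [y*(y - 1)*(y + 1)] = 3*y^2 - 1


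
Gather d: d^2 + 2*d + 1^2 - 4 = d^2 + 2*d - 3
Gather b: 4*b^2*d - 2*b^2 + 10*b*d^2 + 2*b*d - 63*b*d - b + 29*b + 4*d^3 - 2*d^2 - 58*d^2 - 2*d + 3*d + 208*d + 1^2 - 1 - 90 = b^2*(4*d - 2) + b*(10*d^2 - 61*d + 28) + 4*d^3 - 60*d^2 + 209*d - 90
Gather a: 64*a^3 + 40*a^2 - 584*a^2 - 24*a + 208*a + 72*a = 64*a^3 - 544*a^2 + 256*a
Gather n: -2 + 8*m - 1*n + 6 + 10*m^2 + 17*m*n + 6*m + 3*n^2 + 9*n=10*m^2 + 14*m + 3*n^2 + n*(17*m + 8) + 4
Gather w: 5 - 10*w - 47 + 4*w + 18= -6*w - 24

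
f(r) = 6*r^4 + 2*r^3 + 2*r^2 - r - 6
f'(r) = 24*r^3 + 6*r^2 + 4*r - 1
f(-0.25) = -5.63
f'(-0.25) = -2.00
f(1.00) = 3.00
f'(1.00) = 33.00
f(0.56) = -4.99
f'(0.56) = 7.34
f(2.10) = 135.93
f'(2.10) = 256.12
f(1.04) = 4.39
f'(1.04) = 36.65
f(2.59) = 309.57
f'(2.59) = 466.58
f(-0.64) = -4.06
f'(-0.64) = -7.39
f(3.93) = 1573.63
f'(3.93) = 1564.15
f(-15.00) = 297459.00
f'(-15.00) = -79711.00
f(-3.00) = 447.00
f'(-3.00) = -607.00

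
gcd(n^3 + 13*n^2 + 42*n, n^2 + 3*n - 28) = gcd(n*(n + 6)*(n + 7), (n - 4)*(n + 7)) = n + 7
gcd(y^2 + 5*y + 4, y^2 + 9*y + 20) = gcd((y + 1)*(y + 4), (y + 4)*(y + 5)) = y + 4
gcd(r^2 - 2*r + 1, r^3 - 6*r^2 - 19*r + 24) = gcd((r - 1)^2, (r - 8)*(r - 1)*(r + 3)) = r - 1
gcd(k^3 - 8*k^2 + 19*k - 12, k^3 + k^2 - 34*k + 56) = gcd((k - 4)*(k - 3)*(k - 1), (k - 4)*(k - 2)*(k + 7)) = k - 4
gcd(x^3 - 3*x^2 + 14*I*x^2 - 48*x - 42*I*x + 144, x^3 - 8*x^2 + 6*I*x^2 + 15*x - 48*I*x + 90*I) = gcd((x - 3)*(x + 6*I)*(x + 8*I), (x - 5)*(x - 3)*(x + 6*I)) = x^2 + x*(-3 + 6*I) - 18*I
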